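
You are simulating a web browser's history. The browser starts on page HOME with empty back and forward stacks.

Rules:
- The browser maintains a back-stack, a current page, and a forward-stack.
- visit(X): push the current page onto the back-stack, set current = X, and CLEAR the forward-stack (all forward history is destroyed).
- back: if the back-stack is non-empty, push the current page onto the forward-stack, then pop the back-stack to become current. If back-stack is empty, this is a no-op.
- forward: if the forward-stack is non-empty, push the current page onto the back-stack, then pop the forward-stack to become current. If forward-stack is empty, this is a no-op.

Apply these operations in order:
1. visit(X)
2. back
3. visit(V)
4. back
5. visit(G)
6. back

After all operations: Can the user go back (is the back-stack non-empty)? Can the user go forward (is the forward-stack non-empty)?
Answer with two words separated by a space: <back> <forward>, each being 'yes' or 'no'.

Answer: no yes

Derivation:
After 1 (visit(X)): cur=X back=1 fwd=0
After 2 (back): cur=HOME back=0 fwd=1
After 3 (visit(V)): cur=V back=1 fwd=0
After 4 (back): cur=HOME back=0 fwd=1
After 5 (visit(G)): cur=G back=1 fwd=0
After 6 (back): cur=HOME back=0 fwd=1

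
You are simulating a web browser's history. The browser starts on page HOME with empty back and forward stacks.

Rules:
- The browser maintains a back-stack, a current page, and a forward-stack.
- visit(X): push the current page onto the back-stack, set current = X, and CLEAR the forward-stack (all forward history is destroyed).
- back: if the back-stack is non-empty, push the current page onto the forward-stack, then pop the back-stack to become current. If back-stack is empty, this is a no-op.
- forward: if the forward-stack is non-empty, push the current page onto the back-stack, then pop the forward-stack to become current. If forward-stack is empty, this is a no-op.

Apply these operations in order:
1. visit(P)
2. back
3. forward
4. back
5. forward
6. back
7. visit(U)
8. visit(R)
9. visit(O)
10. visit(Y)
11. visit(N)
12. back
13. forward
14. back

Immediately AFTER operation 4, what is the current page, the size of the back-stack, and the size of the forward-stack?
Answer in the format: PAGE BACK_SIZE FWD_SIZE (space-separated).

After 1 (visit(P)): cur=P back=1 fwd=0
After 2 (back): cur=HOME back=0 fwd=1
After 3 (forward): cur=P back=1 fwd=0
After 4 (back): cur=HOME back=0 fwd=1

HOME 0 1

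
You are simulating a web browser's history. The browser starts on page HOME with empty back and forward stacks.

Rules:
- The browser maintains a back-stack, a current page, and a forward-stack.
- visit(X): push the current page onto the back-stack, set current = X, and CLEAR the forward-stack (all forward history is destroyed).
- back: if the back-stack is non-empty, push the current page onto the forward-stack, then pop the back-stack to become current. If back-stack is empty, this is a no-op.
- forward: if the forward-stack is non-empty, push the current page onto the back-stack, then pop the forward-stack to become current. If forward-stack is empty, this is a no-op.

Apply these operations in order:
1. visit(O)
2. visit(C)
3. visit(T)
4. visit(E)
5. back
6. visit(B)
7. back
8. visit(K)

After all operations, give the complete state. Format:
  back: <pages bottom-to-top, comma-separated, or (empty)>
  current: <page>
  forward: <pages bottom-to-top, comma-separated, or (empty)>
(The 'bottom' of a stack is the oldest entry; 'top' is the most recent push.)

Answer: back: HOME,O,C,T
current: K
forward: (empty)

Derivation:
After 1 (visit(O)): cur=O back=1 fwd=0
After 2 (visit(C)): cur=C back=2 fwd=0
After 3 (visit(T)): cur=T back=3 fwd=0
After 4 (visit(E)): cur=E back=4 fwd=0
After 5 (back): cur=T back=3 fwd=1
After 6 (visit(B)): cur=B back=4 fwd=0
After 7 (back): cur=T back=3 fwd=1
After 8 (visit(K)): cur=K back=4 fwd=0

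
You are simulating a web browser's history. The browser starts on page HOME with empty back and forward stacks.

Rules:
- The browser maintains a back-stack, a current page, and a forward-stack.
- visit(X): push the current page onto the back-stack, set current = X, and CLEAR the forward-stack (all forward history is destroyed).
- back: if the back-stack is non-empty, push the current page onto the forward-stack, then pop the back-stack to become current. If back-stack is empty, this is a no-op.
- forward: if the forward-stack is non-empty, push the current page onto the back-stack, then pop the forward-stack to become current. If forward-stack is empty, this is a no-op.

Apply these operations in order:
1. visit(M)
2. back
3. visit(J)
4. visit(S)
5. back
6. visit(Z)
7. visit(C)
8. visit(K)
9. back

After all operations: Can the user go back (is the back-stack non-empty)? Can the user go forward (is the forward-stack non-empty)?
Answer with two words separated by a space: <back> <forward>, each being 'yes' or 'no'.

After 1 (visit(M)): cur=M back=1 fwd=0
After 2 (back): cur=HOME back=0 fwd=1
After 3 (visit(J)): cur=J back=1 fwd=0
After 4 (visit(S)): cur=S back=2 fwd=0
After 5 (back): cur=J back=1 fwd=1
After 6 (visit(Z)): cur=Z back=2 fwd=0
After 7 (visit(C)): cur=C back=3 fwd=0
After 8 (visit(K)): cur=K back=4 fwd=0
After 9 (back): cur=C back=3 fwd=1

Answer: yes yes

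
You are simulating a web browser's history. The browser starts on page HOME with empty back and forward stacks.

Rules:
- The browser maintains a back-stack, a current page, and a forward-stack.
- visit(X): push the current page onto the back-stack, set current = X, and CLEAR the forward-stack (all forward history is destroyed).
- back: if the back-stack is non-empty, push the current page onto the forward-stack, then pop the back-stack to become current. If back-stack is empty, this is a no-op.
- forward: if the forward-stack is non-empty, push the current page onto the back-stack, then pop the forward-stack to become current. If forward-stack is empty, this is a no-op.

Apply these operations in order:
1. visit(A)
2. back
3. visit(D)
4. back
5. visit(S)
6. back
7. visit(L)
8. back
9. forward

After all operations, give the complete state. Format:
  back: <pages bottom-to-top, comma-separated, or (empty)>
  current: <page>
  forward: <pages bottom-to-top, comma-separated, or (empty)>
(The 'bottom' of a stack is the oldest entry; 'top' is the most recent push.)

After 1 (visit(A)): cur=A back=1 fwd=0
After 2 (back): cur=HOME back=0 fwd=1
After 3 (visit(D)): cur=D back=1 fwd=0
After 4 (back): cur=HOME back=0 fwd=1
After 5 (visit(S)): cur=S back=1 fwd=0
After 6 (back): cur=HOME back=0 fwd=1
After 7 (visit(L)): cur=L back=1 fwd=0
After 8 (back): cur=HOME back=0 fwd=1
After 9 (forward): cur=L back=1 fwd=0

Answer: back: HOME
current: L
forward: (empty)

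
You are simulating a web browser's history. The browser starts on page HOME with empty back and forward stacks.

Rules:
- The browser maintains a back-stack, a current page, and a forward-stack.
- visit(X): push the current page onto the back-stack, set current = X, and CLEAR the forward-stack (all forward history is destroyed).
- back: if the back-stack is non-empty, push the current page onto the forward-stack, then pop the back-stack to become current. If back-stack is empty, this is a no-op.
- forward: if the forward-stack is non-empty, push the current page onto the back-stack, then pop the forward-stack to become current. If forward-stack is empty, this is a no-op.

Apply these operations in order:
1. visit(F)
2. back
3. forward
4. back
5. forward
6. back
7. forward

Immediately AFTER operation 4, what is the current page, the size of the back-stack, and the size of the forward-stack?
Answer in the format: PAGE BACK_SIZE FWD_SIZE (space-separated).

After 1 (visit(F)): cur=F back=1 fwd=0
After 2 (back): cur=HOME back=0 fwd=1
After 3 (forward): cur=F back=1 fwd=0
After 4 (back): cur=HOME back=0 fwd=1

HOME 0 1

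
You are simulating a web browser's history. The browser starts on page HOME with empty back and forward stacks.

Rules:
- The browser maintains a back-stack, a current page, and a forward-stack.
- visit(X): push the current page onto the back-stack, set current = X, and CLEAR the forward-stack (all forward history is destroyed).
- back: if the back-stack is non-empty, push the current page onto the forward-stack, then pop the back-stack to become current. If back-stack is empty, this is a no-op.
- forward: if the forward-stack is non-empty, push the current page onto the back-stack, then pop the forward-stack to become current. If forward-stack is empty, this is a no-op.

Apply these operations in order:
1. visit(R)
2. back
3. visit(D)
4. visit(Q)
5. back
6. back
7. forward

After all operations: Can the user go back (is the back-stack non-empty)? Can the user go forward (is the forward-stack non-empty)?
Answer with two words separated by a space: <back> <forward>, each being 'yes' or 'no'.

Answer: yes yes

Derivation:
After 1 (visit(R)): cur=R back=1 fwd=0
After 2 (back): cur=HOME back=0 fwd=1
After 3 (visit(D)): cur=D back=1 fwd=0
After 4 (visit(Q)): cur=Q back=2 fwd=0
After 5 (back): cur=D back=1 fwd=1
After 6 (back): cur=HOME back=0 fwd=2
After 7 (forward): cur=D back=1 fwd=1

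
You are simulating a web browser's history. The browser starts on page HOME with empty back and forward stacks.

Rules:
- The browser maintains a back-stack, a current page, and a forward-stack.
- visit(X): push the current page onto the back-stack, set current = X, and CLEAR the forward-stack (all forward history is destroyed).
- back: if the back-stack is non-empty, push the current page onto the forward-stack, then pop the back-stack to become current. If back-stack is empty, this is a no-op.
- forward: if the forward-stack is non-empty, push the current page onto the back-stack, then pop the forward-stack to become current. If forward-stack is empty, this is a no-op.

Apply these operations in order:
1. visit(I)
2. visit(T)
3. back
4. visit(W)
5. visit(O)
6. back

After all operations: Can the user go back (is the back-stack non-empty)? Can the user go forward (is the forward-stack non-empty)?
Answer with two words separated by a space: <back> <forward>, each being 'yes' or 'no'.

After 1 (visit(I)): cur=I back=1 fwd=0
After 2 (visit(T)): cur=T back=2 fwd=0
After 3 (back): cur=I back=1 fwd=1
After 4 (visit(W)): cur=W back=2 fwd=0
After 5 (visit(O)): cur=O back=3 fwd=0
After 6 (back): cur=W back=2 fwd=1

Answer: yes yes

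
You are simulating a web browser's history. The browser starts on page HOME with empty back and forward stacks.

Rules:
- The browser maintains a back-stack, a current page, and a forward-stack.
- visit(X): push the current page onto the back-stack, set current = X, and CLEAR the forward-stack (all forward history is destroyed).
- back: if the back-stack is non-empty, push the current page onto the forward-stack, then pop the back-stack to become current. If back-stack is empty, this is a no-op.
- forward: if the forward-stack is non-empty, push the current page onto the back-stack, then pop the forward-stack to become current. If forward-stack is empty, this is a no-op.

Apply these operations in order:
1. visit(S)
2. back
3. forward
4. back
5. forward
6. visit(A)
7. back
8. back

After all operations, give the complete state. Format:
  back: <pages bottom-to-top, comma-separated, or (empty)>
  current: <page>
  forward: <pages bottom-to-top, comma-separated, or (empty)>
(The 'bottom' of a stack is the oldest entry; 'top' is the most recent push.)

After 1 (visit(S)): cur=S back=1 fwd=0
After 2 (back): cur=HOME back=0 fwd=1
After 3 (forward): cur=S back=1 fwd=0
After 4 (back): cur=HOME back=0 fwd=1
After 5 (forward): cur=S back=1 fwd=0
After 6 (visit(A)): cur=A back=2 fwd=0
After 7 (back): cur=S back=1 fwd=1
After 8 (back): cur=HOME back=0 fwd=2

Answer: back: (empty)
current: HOME
forward: A,S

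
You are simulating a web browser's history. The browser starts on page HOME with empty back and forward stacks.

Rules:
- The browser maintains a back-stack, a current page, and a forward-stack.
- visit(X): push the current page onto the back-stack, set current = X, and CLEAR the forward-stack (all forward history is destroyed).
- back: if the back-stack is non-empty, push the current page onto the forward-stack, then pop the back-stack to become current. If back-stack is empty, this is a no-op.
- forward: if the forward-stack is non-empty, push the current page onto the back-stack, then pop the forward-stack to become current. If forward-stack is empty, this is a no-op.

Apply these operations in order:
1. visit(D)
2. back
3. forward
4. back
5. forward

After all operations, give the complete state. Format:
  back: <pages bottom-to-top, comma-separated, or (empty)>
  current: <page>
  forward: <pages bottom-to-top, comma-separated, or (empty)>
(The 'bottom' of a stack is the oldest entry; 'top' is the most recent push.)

Answer: back: HOME
current: D
forward: (empty)

Derivation:
After 1 (visit(D)): cur=D back=1 fwd=0
After 2 (back): cur=HOME back=0 fwd=1
After 3 (forward): cur=D back=1 fwd=0
After 4 (back): cur=HOME back=0 fwd=1
After 5 (forward): cur=D back=1 fwd=0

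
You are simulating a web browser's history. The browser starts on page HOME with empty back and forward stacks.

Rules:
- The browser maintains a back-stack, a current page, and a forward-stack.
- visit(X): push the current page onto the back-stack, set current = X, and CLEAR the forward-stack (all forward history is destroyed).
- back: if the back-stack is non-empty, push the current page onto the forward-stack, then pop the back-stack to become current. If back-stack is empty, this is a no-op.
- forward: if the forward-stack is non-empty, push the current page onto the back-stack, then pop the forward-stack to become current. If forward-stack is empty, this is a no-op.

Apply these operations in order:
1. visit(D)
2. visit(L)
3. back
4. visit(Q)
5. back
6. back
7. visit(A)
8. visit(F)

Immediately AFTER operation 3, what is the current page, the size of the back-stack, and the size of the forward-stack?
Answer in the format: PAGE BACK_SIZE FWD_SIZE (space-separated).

After 1 (visit(D)): cur=D back=1 fwd=0
After 2 (visit(L)): cur=L back=2 fwd=0
After 3 (back): cur=D back=1 fwd=1

D 1 1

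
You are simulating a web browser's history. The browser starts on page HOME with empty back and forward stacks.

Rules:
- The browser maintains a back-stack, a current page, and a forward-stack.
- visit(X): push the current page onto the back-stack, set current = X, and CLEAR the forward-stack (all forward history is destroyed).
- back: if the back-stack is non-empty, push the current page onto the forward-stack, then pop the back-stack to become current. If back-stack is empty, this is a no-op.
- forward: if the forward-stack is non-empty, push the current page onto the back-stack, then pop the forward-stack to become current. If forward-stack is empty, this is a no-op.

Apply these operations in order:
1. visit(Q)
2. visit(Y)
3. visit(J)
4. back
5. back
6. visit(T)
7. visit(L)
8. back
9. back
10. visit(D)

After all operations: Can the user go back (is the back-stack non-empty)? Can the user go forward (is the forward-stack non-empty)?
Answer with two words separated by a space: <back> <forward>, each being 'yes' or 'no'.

Answer: yes no

Derivation:
After 1 (visit(Q)): cur=Q back=1 fwd=0
After 2 (visit(Y)): cur=Y back=2 fwd=0
After 3 (visit(J)): cur=J back=3 fwd=0
After 4 (back): cur=Y back=2 fwd=1
After 5 (back): cur=Q back=1 fwd=2
After 6 (visit(T)): cur=T back=2 fwd=0
After 7 (visit(L)): cur=L back=3 fwd=0
After 8 (back): cur=T back=2 fwd=1
After 9 (back): cur=Q back=1 fwd=2
After 10 (visit(D)): cur=D back=2 fwd=0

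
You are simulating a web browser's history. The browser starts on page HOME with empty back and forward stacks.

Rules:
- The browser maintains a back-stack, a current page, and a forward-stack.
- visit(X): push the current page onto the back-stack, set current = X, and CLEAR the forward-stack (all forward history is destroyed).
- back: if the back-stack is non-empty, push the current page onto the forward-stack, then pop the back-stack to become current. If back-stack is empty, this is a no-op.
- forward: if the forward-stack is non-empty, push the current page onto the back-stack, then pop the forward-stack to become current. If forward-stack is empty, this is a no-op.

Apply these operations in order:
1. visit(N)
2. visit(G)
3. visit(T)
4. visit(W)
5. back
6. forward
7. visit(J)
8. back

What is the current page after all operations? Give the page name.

After 1 (visit(N)): cur=N back=1 fwd=0
After 2 (visit(G)): cur=G back=2 fwd=0
After 3 (visit(T)): cur=T back=3 fwd=0
After 4 (visit(W)): cur=W back=4 fwd=0
After 5 (back): cur=T back=3 fwd=1
After 6 (forward): cur=W back=4 fwd=0
After 7 (visit(J)): cur=J back=5 fwd=0
After 8 (back): cur=W back=4 fwd=1

Answer: W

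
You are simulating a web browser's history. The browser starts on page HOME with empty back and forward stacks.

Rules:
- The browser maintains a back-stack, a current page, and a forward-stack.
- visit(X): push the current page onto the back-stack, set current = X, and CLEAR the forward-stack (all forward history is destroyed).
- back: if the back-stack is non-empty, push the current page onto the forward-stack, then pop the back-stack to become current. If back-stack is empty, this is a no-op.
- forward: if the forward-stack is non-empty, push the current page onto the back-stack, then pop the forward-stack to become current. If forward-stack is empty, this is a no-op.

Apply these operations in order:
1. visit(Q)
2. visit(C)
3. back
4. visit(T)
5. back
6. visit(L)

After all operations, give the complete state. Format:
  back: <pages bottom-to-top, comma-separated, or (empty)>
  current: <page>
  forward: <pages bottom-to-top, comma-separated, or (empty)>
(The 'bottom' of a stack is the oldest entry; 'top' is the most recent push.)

After 1 (visit(Q)): cur=Q back=1 fwd=0
After 2 (visit(C)): cur=C back=2 fwd=0
After 3 (back): cur=Q back=1 fwd=1
After 4 (visit(T)): cur=T back=2 fwd=0
After 5 (back): cur=Q back=1 fwd=1
After 6 (visit(L)): cur=L back=2 fwd=0

Answer: back: HOME,Q
current: L
forward: (empty)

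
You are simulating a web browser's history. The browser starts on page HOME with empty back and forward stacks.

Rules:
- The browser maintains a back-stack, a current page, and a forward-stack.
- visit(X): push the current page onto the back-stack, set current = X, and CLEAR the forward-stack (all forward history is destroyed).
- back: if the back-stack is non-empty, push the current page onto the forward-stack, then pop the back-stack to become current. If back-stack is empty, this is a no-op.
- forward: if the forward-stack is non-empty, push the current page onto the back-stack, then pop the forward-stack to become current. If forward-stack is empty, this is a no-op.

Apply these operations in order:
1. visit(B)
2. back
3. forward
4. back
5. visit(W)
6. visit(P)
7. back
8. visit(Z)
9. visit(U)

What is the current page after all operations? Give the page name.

After 1 (visit(B)): cur=B back=1 fwd=0
After 2 (back): cur=HOME back=0 fwd=1
After 3 (forward): cur=B back=1 fwd=0
After 4 (back): cur=HOME back=0 fwd=1
After 5 (visit(W)): cur=W back=1 fwd=0
After 6 (visit(P)): cur=P back=2 fwd=0
After 7 (back): cur=W back=1 fwd=1
After 8 (visit(Z)): cur=Z back=2 fwd=0
After 9 (visit(U)): cur=U back=3 fwd=0

Answer: U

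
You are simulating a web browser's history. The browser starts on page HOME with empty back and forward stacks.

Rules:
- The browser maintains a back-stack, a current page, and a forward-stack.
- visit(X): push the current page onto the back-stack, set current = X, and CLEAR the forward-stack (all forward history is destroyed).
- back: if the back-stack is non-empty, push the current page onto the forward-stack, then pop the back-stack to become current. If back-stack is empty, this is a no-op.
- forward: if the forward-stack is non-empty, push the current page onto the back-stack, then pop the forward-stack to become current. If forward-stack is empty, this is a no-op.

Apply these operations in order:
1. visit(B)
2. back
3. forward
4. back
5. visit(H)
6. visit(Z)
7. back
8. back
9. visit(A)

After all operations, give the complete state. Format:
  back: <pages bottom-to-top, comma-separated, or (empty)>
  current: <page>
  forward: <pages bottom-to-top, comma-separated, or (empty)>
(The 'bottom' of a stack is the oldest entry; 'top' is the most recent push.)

After 1 (visit(B)): cur=B back=1 fwd=0
After 2 (back): cur=HOME back=0 fwd=1
After 3 (forward): cur=B back=1 fwd=0
After 4 (back): cur=HOME back=0 fwd=1
After 5 (visit(H)): cur=H back=1 fwd=0
After 6 (visit(Z)): cur=Z back=2 fwd=0
After 7 (back): cur=H back=1 fwd=1
After 8 (back): cur=HOME back=0 fwd=2
After 9 (visit(A)): cur=A back=1 fwd=0

Answer: back: HOME
current: A
forward: (empty)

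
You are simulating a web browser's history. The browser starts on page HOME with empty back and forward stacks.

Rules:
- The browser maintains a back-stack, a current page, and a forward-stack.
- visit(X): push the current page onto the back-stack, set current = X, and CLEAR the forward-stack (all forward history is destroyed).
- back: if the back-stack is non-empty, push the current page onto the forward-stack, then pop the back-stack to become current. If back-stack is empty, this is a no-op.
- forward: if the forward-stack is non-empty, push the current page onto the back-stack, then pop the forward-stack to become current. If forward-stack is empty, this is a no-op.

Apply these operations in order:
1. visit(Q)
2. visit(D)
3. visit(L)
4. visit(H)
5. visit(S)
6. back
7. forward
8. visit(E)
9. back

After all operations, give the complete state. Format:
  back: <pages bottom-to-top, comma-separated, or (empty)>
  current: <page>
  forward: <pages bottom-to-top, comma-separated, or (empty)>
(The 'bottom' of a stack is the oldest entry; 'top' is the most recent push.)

Answer: back: HOME,Q,D,L,H
current: S
forward: E

Derivation:
After 1 (visit(Q)): cur=Q back=1 fwd=0
After 2 (visit(D)): cur=D back=2 fwd=0
After 3 (visit(L)): cur=L back=3 fwd=0
After 4 (visit(H)): cur=H back=4 fwd=0
After 5 (visit(S)): cur=S back=5 fwd=0
After 6 (back): cur=H back=4 fwd=1
After 7 (forward): cur=S back=5 fwd=0
After 8 (visit(E)): cur=E back=6 fwd=0
After 9 (back): cur=S back=5 fwd=1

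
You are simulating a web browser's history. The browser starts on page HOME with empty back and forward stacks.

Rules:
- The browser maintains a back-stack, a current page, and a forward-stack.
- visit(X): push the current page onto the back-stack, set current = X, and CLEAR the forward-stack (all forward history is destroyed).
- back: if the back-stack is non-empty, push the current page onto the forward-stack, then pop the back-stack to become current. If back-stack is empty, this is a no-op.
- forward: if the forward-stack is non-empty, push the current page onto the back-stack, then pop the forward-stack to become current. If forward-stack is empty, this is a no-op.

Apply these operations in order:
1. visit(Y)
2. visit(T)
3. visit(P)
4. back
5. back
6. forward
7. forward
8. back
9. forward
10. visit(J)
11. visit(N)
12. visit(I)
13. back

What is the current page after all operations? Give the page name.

Answer: N

Derivation:
After 1 (visit(Y)): cur=Y back=1 fwd=0
After 2 (visit(T)): cur=T back=2 fwd=0
After 3 (visit(P)): cur=P back=3 fwd=0
After 4 (back): cur=T back=2 fwd=1
After 5 (back): cur=Y back=1 fwd=2
After 6 (forward): cur=T back=2 fwd=1
After 7 (forward): cur=P back=3 fwd=0
After 8 (back): cur=T back=2 fwd=1
After 9 (forward): cur=P back=3 fwd=0
After 10 (visit(J)): cur=J back=4 fwd=0
After 11 (visit(N)): cur=N back=5 fwd=0
After 12 (visit(I)): cur=I back=6 fwd=0
After 13 (back): cur=N back=5 fwd=1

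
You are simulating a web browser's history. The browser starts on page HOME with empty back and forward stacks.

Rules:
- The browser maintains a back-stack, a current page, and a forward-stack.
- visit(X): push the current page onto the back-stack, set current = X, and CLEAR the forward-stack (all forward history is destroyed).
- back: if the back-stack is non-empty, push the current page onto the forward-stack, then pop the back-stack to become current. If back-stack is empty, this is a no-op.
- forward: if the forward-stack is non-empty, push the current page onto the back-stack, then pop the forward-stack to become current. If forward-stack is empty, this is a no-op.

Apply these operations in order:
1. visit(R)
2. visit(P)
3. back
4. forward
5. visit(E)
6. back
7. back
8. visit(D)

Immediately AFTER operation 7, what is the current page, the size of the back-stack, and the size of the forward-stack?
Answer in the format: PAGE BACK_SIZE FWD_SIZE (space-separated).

After 1 (visit(R)): cur=R back=1 fwd=0
After 2 (visit(P)): cur=P back=2 fwd=0
After 3 (back): cur=R back=1 fwd=1
After 4 (forward): cur=P back=2 fwd=0
After 5 (visit(E)): cur=E back=3 fwd=0
After 6 (back): cur=P back=2 fwd=1
After 7 (back): cur=R back=1 fwd=2

R 1 2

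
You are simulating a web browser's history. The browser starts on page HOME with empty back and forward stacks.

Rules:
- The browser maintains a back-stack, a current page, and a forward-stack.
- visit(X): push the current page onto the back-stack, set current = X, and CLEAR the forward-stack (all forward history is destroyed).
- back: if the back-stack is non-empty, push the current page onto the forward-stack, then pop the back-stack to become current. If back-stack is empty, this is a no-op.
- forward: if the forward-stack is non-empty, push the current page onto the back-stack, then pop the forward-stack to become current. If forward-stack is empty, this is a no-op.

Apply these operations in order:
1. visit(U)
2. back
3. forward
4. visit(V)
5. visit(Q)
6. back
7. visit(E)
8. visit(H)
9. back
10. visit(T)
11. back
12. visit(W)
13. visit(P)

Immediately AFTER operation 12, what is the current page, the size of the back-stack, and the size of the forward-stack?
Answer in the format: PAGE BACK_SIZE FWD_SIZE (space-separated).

After 1 (visit(U)): cur=U back=1 fwd=0
After 2 (back): cur=HOME back=0 fwd=1
After 3 (forward): cur=U back=1 fwd=0
After 4 (visit(V)): cur=V back=2 fwd=0
After 5 (visit(Q)): cur=Q back=3 fwd=0
After 6 (back): cur=V back=2 fwd=1
After 7 (visit(E)): cur=E back=3 fwd=0
After 8 (visit(H)): cur=H back=4 fwd=0
After 9 (back): cur=E back=3 fwd=1
After 10 (visit(T)): cur=T back=4 fwd=0
After 11 (back): cur=E back=3 fwd=1
After 12 (visit(W)): cur=W back=4 fwd=0

W 4 0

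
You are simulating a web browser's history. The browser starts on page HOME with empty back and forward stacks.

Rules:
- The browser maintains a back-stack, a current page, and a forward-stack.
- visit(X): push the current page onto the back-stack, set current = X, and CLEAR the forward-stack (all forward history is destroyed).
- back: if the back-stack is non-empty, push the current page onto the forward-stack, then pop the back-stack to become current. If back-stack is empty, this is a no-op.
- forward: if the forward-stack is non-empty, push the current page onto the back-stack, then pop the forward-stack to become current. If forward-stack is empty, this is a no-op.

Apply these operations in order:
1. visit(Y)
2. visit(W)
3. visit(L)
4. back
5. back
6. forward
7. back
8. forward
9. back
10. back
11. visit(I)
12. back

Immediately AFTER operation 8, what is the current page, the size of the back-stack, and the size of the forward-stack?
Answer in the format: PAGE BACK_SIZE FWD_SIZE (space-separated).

After 1 (visit(Y)): cur=Y back=1 fwd=0
After 2 (visit(W)): cur=W back=2 fwd=0
After 3 (visit(L)): cur=L back=3 fwd=0
After 4 (back): cur=W back=2 fwd=1
After 5 (back): cur=Y back=1 fwd=2
After 6 (forward): cur=W back=2 fwd=1
After 7 (back): cur=Y back=1 fwd=2
After 8 (forward): cur=W back=2 fwd=1

W 2 1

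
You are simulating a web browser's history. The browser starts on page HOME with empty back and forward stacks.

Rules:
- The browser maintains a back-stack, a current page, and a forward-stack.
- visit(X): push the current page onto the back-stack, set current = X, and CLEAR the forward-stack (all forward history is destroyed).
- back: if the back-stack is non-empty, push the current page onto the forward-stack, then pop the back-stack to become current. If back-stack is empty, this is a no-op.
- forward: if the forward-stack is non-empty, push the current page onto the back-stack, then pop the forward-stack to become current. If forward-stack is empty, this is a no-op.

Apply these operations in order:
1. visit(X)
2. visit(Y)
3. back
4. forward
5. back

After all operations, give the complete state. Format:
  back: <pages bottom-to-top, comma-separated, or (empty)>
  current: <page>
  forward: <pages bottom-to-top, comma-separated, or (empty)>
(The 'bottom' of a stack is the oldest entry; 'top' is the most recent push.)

Answer: back: HOME
current: X
forward: Y

Derivation:
After 1 (visit(X)): cur=X back=1 fwd=0
After 2 (visit(Y)): cur=Y back=2 fwd=0
After 3 (back): cur=X back=1 fwd=1
After 4 (forward): cur=Y back=2 fwd=0
After 5 (back): cur=X back=1 fwd=1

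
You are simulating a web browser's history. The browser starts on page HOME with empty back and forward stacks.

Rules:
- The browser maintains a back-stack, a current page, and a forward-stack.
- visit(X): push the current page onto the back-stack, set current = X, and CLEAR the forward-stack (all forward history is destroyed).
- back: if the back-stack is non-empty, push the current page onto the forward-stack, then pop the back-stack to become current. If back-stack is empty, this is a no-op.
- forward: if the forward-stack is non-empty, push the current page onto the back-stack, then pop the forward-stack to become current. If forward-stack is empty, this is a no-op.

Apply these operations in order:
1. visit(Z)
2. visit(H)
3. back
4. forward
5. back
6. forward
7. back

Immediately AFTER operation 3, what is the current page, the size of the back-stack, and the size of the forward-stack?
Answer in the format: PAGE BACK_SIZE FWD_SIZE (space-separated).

After 1 (visit(Z)): cur=Z back=1 fwd=0
After 2 (visit(H)): cur=H back=2 fwd=0
After 3 (back): cur=Z back=1 fwd=1

Z 1 1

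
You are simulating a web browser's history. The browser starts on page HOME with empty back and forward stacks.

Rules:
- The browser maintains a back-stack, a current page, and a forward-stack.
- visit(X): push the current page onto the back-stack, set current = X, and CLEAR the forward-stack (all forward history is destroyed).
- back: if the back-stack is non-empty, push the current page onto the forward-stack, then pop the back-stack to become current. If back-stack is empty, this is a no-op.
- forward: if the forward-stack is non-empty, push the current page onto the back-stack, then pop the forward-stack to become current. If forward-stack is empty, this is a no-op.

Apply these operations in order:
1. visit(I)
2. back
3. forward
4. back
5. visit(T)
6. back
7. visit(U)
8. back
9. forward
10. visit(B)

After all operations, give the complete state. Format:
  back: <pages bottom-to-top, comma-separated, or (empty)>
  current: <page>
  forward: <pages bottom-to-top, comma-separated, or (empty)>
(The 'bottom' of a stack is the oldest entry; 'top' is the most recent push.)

After 1 (visit(I)): cur=I back=1 fwd=0
After 2 (back): cur=HOME back=0 fwd=1
After 3 (forward): cur=I back=1 fwd=0
After 4 (back): cur=HOME back=0 fwd=1
After 5 (visit(T)): cur=T back=1 fwd=0
After 6 (back): cur=HOME back=0 fwd=1
After 7 (visit(U)): cur=U back=1 fwd=0
After 8 (back): cur=HOME back=0 fwd=1
After 9 (forward): cur=U back=1 fwd=0
After 10 (visit(B)): cur=B back=2 fwd=0

Answer: back: HOME,U
current: B
forward: (empty)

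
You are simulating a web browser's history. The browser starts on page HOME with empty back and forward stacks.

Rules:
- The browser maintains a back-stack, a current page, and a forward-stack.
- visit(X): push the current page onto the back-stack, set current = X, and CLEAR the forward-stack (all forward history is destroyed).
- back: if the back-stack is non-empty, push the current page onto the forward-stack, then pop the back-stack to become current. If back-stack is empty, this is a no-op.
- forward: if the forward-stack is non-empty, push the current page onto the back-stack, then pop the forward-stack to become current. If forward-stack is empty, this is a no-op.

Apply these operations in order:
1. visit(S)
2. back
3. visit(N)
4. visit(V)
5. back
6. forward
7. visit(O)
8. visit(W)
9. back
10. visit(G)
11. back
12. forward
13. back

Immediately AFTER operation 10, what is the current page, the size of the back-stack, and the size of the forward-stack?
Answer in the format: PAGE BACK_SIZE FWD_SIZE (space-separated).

After 1 (visit(S)): cur=S back=1 fwd=0
After 2 (back): cur=HOME back=0 fwd=1
After 3 (visit(N)): cur=N back=1 fwd=0
After 4 (visit(V)): cur=V back=2 fwd=0
After 5 (back): cur=N back=1 fwd=1
After 6 (forward): cur=V back=2 fwd=0
After 7 (visit(O)): cur=O back=3 fwd=0
After 8 (visit(W)): cur=W back=4 fwd=0
After 9 (back): cur=O back=3 fwd=1
After 10 (visit(G)): cur=G back=4 fwd=0

G 4 0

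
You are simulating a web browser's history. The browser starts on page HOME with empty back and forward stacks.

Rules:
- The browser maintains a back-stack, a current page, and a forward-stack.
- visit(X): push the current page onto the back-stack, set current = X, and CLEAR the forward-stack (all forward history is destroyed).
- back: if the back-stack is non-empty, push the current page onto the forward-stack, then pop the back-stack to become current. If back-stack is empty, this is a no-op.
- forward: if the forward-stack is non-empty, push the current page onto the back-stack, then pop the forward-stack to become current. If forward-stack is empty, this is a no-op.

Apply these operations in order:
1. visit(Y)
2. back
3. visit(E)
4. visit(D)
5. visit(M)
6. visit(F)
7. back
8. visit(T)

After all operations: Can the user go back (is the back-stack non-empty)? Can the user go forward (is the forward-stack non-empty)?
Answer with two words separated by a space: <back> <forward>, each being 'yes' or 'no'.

After 1 (visit(Y)): cur=Y back=1 fwd=0
After 2 (back): cur=HOME back=0 fwd=1
After 3 (visit(E)): cur=E back=1 fwd=0
After 4 (visit(D)): cur=D back=2 fwd=0
After 5 (visit(M)): cur=M back=3 fwd=0
After 6 (visit(F)): cur=F back=4 fwd=0
After 7 (back): cur=M back=3 fwd=1
After 8 (visit(T)): cur=T back=4 fwd=0

Answer: yes no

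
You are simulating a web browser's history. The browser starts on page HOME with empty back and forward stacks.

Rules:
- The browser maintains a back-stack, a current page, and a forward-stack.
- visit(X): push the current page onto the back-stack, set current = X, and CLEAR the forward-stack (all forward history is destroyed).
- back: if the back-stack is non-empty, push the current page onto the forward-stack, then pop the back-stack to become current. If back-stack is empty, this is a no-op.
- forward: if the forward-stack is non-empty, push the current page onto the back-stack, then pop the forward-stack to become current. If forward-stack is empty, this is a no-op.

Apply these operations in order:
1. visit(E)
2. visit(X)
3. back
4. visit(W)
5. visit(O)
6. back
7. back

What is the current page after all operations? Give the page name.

After 1 (visit(E)): cur=E back=1 fwd=0
After 2 (visit(X)): cur=X back=2 fwd=0
After 3 (back): cur=E back=1 fwd=1
After 4 (visit(W)): cur=W back=2 fwd=0
After 5 (visit(O)): cur=O back=3 fwd=0
After 6 (back): cur=W back=2 fwd=1
After 7 (back): cur=E back=1 fwd=2

Answer: E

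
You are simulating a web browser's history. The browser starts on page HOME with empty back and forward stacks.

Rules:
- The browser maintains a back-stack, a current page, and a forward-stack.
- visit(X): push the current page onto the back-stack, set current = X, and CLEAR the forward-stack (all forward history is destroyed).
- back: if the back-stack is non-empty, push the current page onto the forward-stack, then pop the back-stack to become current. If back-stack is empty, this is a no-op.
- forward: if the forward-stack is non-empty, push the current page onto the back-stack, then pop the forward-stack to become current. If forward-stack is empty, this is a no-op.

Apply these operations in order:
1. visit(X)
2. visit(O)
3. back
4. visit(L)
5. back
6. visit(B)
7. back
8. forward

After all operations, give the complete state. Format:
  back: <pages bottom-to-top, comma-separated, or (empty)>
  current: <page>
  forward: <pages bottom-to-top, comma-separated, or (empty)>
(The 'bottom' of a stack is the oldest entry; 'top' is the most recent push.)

Answer: back: HOME,X
current: B
forward: (empty)

Derivation:
After 1 (visit(X)): cur=X back=1 fwd=0
After 2 (visit(O)): cur=O back=2 fwd=0
After 3 (back): cur=X back=1 fwd=1
After 4 (visit(L)): cur=L back=2 fwd=0
After 5 (back): cur=X back=1 fwd=1
After 6 (visit(B)): cur=B back=2 fwd=0
After 7 (back): cur=X back=1 fwd=1
After 8 (forward): cur=B back=2 fwd=0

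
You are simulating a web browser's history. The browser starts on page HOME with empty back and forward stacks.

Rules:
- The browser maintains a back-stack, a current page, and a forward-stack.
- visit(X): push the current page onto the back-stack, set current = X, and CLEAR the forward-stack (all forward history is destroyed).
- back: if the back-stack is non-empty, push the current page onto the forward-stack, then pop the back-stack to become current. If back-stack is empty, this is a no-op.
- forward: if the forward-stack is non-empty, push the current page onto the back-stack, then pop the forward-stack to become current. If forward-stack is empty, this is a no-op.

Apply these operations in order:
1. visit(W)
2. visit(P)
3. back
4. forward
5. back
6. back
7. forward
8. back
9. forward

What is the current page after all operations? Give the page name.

After 1 (visit(W)): cur=W back=1 fwd=0
After 2 (visit(P)): cur=P back=2 fwd=0
After 3 (back): cur=W back=1 fwd=1
After 4 (forward): cur=P back=2 fwd=0
After 5 (back): cur=W back=1 fwd=1
After 6 (back): cur=HOME back=0 fwd=2
After 7 (forward): cur=W back=1 fwd=1
After 8 (back): cur=HOME back=0 fwd=2
After 9 (forward): cur=W back=1 fwd=1

Answer: W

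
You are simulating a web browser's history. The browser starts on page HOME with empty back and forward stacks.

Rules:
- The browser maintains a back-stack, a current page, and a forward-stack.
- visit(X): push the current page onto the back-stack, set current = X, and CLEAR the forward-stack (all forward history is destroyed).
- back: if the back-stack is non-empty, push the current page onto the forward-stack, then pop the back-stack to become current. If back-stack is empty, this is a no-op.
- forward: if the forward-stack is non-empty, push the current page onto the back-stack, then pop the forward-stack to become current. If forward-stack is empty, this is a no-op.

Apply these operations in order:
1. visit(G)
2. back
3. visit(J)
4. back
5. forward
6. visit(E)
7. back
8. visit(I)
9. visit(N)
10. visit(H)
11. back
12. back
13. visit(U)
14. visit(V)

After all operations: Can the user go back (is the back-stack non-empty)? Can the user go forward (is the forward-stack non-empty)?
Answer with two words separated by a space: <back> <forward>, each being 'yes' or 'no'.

Answer: yes no

Derivation:
After 1 (visit(G)): cur=G back=1 fwd=0
After 2 (back): cur=HOME back=0 fwd=1
After 3 (visit(J)): cur=J back=1 fwd=0
After 4 (back): cur=HOME back=0 fwd=1
After 5 (forward): cur=J back=1 fwd=0
After 6 (visit(E)): cur=E back=2 fwd=0
After 7 (back): cur=J back=1 fwd=1
After 8 (visit(I)): cur=I back=2 fwd=0
After 9 (visit(N)): cur=N back=3 fwd=0
After 10 (visit(H)): cur=H back=4 fwd=0
After 11 (back): cur=N back=3 fwd=1
After 12 (back): cur=I back=2 fwd=2
After 13 (visit(U)): cur=U back=3 fwd=0
After 14 (visit(V)): cur=V back=4 fwd=0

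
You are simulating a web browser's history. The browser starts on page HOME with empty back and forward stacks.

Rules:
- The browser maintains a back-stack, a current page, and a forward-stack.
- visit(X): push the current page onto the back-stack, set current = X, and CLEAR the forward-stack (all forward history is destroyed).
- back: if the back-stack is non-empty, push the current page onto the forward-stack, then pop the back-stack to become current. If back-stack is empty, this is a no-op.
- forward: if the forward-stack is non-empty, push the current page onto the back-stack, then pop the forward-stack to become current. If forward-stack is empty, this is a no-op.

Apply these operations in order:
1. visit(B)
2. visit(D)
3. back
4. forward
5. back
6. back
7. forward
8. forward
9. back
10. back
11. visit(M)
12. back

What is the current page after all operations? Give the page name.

Answer: HOME

Derivation:
After 1 (visit(B)): cur=B back=1 fwd=0
After 2 (visit(D)): cur=D back=2 fwd=0
After 3 (back): cur=B back=1 fwd=1
After 4 (forward): cur=D back=2 fwd=0
After 5 (back): cur=B back=1 fwd=1
After 6 (back): cur=HOME back=0 fwd=2
After 7 (forward): cur=B back=1 fwd=1
After 8 (forward): cur=D back=2 fwd=0
After 9 (back): cur=B back=1 fwd=1
After 10 (back): cur=HOME back=0 fwd=2
After 11 (visit(M)): cur=M back=1 fwd=0
After 12 (back): cur=HOME back=0 fwd=1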